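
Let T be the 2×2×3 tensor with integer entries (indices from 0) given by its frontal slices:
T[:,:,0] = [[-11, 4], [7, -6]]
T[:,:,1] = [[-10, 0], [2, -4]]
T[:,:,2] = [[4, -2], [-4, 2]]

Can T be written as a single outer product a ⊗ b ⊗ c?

No

The mode-3 unfolding of T (rows indexed by k, columns by (i,j) = (0,0), (0,1), (1,0), (1,1)) is [[-11, 4, 7, -6], [-10, 0, 2, -4], [4, -2, -4, 2]].
There the 3×3 minor on rows k ∈ {0, 1, 2}, columns (i,j) ∈ {(0,0), (0,1), (1,0)} is det [[-11, 4, 7], [-10, 0, 2], [4, -2, -4]] = -32 ≠ 0, so this unfolding has rank ≥ 3; CP rank is at least every unfolding rank, so rank(T) ≥ 3.
In particular rank(T) ≥ 3 > 1, so T is not rank-1.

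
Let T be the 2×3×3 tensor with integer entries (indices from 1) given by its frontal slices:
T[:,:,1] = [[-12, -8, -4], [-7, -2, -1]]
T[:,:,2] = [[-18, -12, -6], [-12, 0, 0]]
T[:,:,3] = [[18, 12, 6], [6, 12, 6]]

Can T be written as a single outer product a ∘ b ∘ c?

No

The mode-2 unfolding of T (rows indexed by j, columns by (i,k) = (1,1), (1,2), (1,3), (2,1), (2,2), (2,3)) is [[-12, -18, 18, -7, -12, 6], [-8, -12, 12, -2, 0, 12], [-4, -6, 6, -1, 0, 6]].
There the 2×2 minor on rows j ∈ {1, 2}, columns (i,k) ∈ {(1,1), (2,1)} is det [[-12, -7], [-8, -2]] = -32 ≠ 0, so this unfolding has rank ≥ 2; CP rank is at least every unfolding rank, so rank(T) ≥ 2.
In particular rank(T) ≥ 2 > 1, so T is not rank-1.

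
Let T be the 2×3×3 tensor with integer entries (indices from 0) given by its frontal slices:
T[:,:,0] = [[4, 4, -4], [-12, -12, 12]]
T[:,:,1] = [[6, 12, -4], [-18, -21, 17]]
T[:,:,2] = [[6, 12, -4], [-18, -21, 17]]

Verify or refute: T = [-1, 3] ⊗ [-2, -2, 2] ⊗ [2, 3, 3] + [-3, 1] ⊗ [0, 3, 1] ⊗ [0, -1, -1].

No

Reconstruct entry (0,1,1) from the claimed factors: Σₗ aₗ[0]bₗ[1]cₗ[1] = (-1)·(-2)·(3) + (-3)·(3)·(-1) = 15, but T[0,1,1] = 12. The claim is false.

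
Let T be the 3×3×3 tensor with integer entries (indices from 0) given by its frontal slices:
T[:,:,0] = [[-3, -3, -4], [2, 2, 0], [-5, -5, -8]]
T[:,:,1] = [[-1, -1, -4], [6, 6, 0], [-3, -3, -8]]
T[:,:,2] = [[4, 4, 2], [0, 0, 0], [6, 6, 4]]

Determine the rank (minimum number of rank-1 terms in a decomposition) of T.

3

Lower bound: the mode-1 unfolding of T (rows indexed by i, columns by (j,k) = (0,0), (0,1), (0,2), (1,0), (1,1), (1,2), (2,0), (2,1), (2,2)) is [[-3, -1, 4, -3, -1, 4, -4, -4, 2], [2, 6, 0, 2, 6, 0, 0, 0, 0], [-5, -3, 6, -5, -3, 6, -8, -8, 4]].
There the 3×3 minor on rows i ∈ {0, 1, 2}, columns (j,k) ∈ {(0,0), (0,1), (2,0)} is det [[-3, -1, -4], [2, 6, 0], [-5, -3, -8]] = 32 ≠ 0, so this unfolding has rank ≥ 3; CP rank is at least every unfolding rank, so rank(T) ≥ 3. (Unfolding ranks only ever bound the CP rank from below — rank(T) can be strictly larger than all of them — so the matching upper bound has to come from an explicit 3-term decomposition.)
Upper bound: T is a sum of 3 rank-1 terms, T = (1, -2, 2) ⊗ (1, 1, 0) ⊗ (-2, -2, 2) + (1, 0, 2) ⊗ (0, 0, 1) ⊗ (-4, -4, 2) + (1, 2, 1) ⊗ (1, 1, 0) ⊗ (-1, 1, 2) (one valid choice — decompositions are not unique — normalised so each a, b is primitive with positive first nonzero entry; check it by expanding all entries), so rank(T) ≤ 3.
These bounds meet, so rank(T) = 3.
Check entry T[1,0,0] = 2: (-2)·(1)·(-2) + (0)·(0)·(-4) + (2)·(1)·(-1) = 2.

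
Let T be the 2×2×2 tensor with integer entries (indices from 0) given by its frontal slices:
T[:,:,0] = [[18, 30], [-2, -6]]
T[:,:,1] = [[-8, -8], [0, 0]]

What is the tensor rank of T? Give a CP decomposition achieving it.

rank(T) = 2

Lower bound: the mode-3 unfolding of T (rows indexed by k, columns by (i,j) = (0,0), (0,1), (1,0), (1,1)) is [[18, 30, -2, -6], [-8, -8, 0, 0]].
There the 2×2 minor on rows k ∈ {0, 1}, columns (i,j) ∈ {(0,0), (0,1)} is det [[18, 30], [-8, -8]] = 96 ≠ 0, so this unfolding has rank ≥ 2; CP rank is at least every unfolding rank, so rank(T) ≥ 2. (Unfolding ranks only ever bound the CP rank from below — rank(T) can be strictly larger than all of them — so the matching upper bound has to come from an explicit 2-term decomposition.)
Upper bound — finding two terms. Write S_k = T[:,:,k] for the frontal slices: S₀ = [[18, 30], [-2, -6]], S₁ = [[-8, -8], [0, 0]].
If T = a₁ ⊗ b₁ ⊗ c₁ + a₂ ⊗ b₂ ⊗ c₂ then each S_k = c₁[k]·a₁b₁ᵀ + c₂[k]·a₂b₂ᵀ. S₀ and S₁ are linearly independent, so a₁b₁ᵀ and a₂b₂ᵀ must span the same plane of matrices: they are the rank-1 matrices of the form x·S₀ + y·S₁.
det(x·S₀ + y·S₁) is −48·x² + 32·xy = (-16)·(3·x − 2·y)(x), vanishing at (x:y) = (2:3) and (0:1).
M₁ = 2·S₀ + 3·S₁ = [[12, 36], [-4, -12]] = 4·[3, -1][1, 3]ᵀ and M₂ = S₁ = [[-8, -8], [0, 0]] = (-8)·[1, 0][1, 1]ᵀ, so take a₁ = [3, -1], b₁ = [1, 3], a₂ = [1, 0], b₂ = [1, 1].
Each slice is an integer combination of E₁ = a₁b₁ᵀ and E₂ = a₂b₂ᵀ: S₀ = 2·E₁ + 12·E₂, S₁ = −8·E₂; reading off coefficients, c₁ = [2, 0] and c₂ = [12, -8].
Hence T = [3, -1] ⊗ [1, 3] ⊗ [2, 0] + [1, 0] ⊗ [1, 1] ⊗ [12, -8], so rank(T) ≤ 2.
These bounds meet, so rank(T) = 2.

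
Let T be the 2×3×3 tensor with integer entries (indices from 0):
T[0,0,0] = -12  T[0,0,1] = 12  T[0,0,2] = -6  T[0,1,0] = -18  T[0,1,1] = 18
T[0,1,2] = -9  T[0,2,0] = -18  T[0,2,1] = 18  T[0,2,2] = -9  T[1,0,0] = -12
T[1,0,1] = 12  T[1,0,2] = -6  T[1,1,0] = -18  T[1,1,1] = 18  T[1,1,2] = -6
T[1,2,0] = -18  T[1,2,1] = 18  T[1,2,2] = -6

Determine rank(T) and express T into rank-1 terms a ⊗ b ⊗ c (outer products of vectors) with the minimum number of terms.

rank(T) = 2

Lower bound: the mode-1 unfolding of T (rows indexed by i, columns by (j,k) = (0,0), (0,1), (0,2), (1,0), (1,1), (1,2), (2,0), (2,1), (2,2)) is [[-12, 12, -6, -18, 18, -9, -18, 18, -9], [-12, 12, -6, -18, 18, -6, -18, 18, -6]].
There the 2×2 minor on rows i ∈ {0, 1}, columns (j,k) ∈ {(0,0), (1,2)} is det [[-12, -9], [-12, -6]] = -36 ≠ 0, so this unfolding has rank ≥ 2; CP rank is at least every unfolding rank, so rank(T) ≥ 2. (Unfolding ranks only ever bound the CP rank from below — rank(T) can be strictly larger than all of them — so the matching upper bound has to come from an explicit 2-term decomposition.)
Upper bound — finding two terms. Write S_k = T[:,:,k] for the frontal slices: S₀ = [[-12, -18, -18], [-12, -18, -18]], S₁ = [[12, 18, 18], [12, 18, 18]], S₂ = [[-6, -9, -9], [-6, -6, -6]].
If T = a₁ ⊗ b₁ ⊗ c₁ + a₂ ⊗ b₂ ⊗ c₂ then each S_k = c₁[k]·a₁b₁ᵀ + c₂[k]·a₂b₂ᵀ. S₀ and S₂ are linearly independent, so a₁b₁ᵀ and a₂b₂ᵀ must span the same plane of matrices: they are the rank-1 matrices of the form x·S₀ + y·S₂.
The 2×2 minor of x·S₀ + y·S₂ on rows {0,1}, columns {0,1} is −36·xy − 18·y² = (-18)·(y)(2·x + y), vanishing at (x:y) = (1:0) and (1:-2).
M₁ = S₀ = [[-12, -18, -18], [-12, -18, -18]] = (-6)·[1, 1][2, 3, 3]ᵀ and M₂ = S₀ − 2·S₂ = [[0, 0, 0], [0, -6, -6]] = (-6)·[0, 1][0, 1, 1]ᵀ, so take a₁ = [1, 1], b₁ = [2, 3, 3], a₂ = [0, 1], b₂ = [0, 1, 1].
Each slice is an integer combination of E₁ = a₁b₁ᵀ and E₂ = a₂b₂ᵀ: S₀ = −6·E₁, S₁ = 6·E₁, S₂ = −3·E₁ + 3·E₂; reading off coefficients, c₁ = [-6, 6, -3] and c₂ = [0, 0, 3].
Hence T = [1, 1] ⊗ [2, 3, 3] ⊗ [-6, 6, -3] + [0, 1] ⊗ [0, 1, 1] ⊗ [0, 0, 3], so rank(T) ≤ 2.
These bounds meet, so rank(T) = 2.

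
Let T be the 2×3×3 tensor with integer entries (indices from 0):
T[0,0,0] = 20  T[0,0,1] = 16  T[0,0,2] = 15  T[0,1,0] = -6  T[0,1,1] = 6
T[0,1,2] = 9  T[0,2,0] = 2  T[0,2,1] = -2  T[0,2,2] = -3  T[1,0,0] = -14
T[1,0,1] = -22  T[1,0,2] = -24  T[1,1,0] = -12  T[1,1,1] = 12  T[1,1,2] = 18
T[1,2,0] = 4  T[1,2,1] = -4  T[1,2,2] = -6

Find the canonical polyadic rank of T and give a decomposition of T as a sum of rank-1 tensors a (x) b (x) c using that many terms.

rank(T) = 2

Lower bound: the mode-3 unfolding of T (rows indexed by k, columns by (i,j) = (0,0), (0,1), (0,2), (1,0), (1,1), (1,2)) is [[20, -6, 2, -14, -12, 4], [16, 6, -2, -22, 12, -4], [15, 9, -3, -24, 18, -6]].
There the 2×2 minor on rows k ∈ {0, 1}, columns (i,j) ∈ {(0,0), (0,1)} is det [[20, -6], [16, 6]] = 216 ≠ 0, so this unfolding has rank ≥ 2; CP rank is at least every unfolding rank, so rank(T) ≥ 2. (This is only a lower bound: in general the CP rank may exceed every unfolding rank, so we still need to exhibit 2 rank-1 terms summing to T.)
Upper bound — finding two terms. Write S_k = T[:,:,k] for the frontal slices: S₀ = [[20, -6, 2], [-14, -12, 4]], S₁ = [[16, 6, -2], [-22, 12, -4]], S₂ = [[15, 9, -3], [-24, 18, -6]].
If T = a₁ (x) b₁ (x) c₁ + a₂ (x) b₂ (x) c₂ then each S_k = c₁[k]·a₁b₁ᵀ + c₂[k]·a₂b₂ᵀ. S₀ and S₁ are linearly independent, so a₁b₁ᵀ and a₂b₂ᵀ must span the same plane of matrices: they are the rank-1 matrices of the form x·S₀ + y·S₁.
The 2×2 minor of x·S₀ + y·S₁ on rows {0,1}, columns {0,1} is −324·x² + 324·y² = (-324)·(x − y)(x + y), vanishing at (x:y) = (1:1) and (1:-1).
M₁ = S₀ + S₁ = [[36, 0, 0], [-36, 0, 0]] = 36·[1, -1][1, 0, 0]ᵀ and M₂ = S₀ − S₁ = [[4, -12, 4], [8, -24, 8]] = 4·[1, 2][1, -3, 1]ᵀ, so take a₁ = [1, -1], b₁ = [1, 0, 0], a₂ = [1, 2], b₂ = [1, -3, 1].
Each slice is an integer combination of E₁ = a₁b₁ᵀ and E₂ = a₂b₂ᵀ: S₀ = 18·E₁ + 2·E₂, S₁ = 18·E₁ − 2·E₂, S₂ = 18·E₁ − 3·E₂; reading off coefficients, c₁ = [18, 18, 18] and c₂ = [2, -2, -3].
Hence T = [1, -1] (x) [1, 0, 0] (x) [18, 18, 18] + [1, 2] (x) [1, -3, 1] (x) [2, -2, -3], so rank(T) ≤ 2.
These bounds meet, so rank(T) = 2.
Check entry T[0,1,0] = -6: (1)·(0)·(18) + (1)·(-3)·(2) = -6.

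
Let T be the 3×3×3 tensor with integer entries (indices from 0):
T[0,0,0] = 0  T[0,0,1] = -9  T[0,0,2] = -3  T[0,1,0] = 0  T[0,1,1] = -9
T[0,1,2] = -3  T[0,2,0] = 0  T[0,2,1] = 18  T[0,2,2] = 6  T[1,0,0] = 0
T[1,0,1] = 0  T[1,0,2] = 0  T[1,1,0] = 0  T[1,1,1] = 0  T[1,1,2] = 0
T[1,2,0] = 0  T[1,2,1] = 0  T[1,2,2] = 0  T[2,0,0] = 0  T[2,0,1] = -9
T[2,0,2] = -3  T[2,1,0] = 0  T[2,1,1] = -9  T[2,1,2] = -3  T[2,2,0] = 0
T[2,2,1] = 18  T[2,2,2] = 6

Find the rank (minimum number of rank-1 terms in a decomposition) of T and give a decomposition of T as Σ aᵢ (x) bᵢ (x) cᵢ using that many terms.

rank(T) = 1

Lower bound: T ≠ 0 (e.g. T[0,0,1] = -9), so rank(T) ≥ 1.
Upper bound: if T = a (x) b (x) c then every fibre of T is a multiple of the corresponding factor, so read the factors off the fibres through the nonzero entry T[0,0,1] = -9.
The mode-1 fibre T[:,0,1] = [-9, 0, -9] gives a = [1, 0, 1] (primitive direction); the mode-2 fibre T[0,:,1] = [-9, -9, 18] gives b = [1, 1, -2]; then c[k] = T[0,0,k] / (a[0]·b[0]) = [0, -9, -3] / 1 = [0, -9, -3].
Expanding [1, 0, 1] (x) [1, 1, -2] (x) [0, -9, -3] reproduces all 27 entries of T, so T = [1, 0, 1] (x) [1, 1, -2] (x) [0, -9, -3] and rank(T) ≤ 1.
These bounds meet, so rank(T) = 1.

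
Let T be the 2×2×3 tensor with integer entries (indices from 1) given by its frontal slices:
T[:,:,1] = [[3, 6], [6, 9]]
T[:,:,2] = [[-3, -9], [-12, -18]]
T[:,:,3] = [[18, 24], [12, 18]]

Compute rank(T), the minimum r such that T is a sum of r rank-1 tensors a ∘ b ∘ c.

2

Lower bound: the mode-3 unfolding of T (rows indexed by k, columns by (i,j) = (1,1), (1,2), (2,1), (2,2)) is [[3, 6, 6, 9], [-3, -9, -12, -18], [18, 24, 12, 18]].
There the 2×2 minor on rows k ∈ {1, 2}, columns (i,j) ∈ {(1,1), (1,2)} is det [[3, 6], [-3, -9]] = -9 ≠ 0, so this unfolding has rank ≥ 2; CP rank is at least every unfolding rank, so rank(T) ≥ 2. (Flattening ranks never certify an upper bound on CP rank; for that we must actually write T with 2 rank-1 terms.)
Upper bound — finding two terms. Write S_k = T[:,:,k] for the frontal slices: S₁ = [[3, 6], [6, 9]], S₂ = [[-3, -9], [-12, -18]], S₃ = [[18, 24], [12, 18]].
If T = a₁ ∘ b₁ ∘ c₁ + a₂ ∘ b₂ ∘ c₂ then each S_k = c₁[k]·a₁b₁ᵀ + c₂[k]·a₂b₂ᵀ. S₁ and S₂ are linearly independent, so a₁b₁ᵀ and a₂b₂ᵀ must span the same plane of matrices: they are the rank-1 matrices of the form x·S₁ + y·S₂.
det(x·S₁ + y·S₂) is −9·x² + 45·xy − 54·y² = (-9)·(x − 3·y)(x − 2·y), vanishing at (x:y) = (3:1) and (2:1).
M₁ = 3·S₁ + S₂ = [[6, 9], [6, 9]] = 3·[1, 1][2, 3]ᵀ and M₂ = 2·S₁ + S₂ = [[3, 3], [0, 0]] = 3·[1, 0][1, 1]ᵀ, so take a₁ = [1, 1], b₁ = [2, 3], a₂ = [1, 0], b₂ = [1, 1].
Each slice is an integer combination of E₁ = a₁b₁ᵀ and E₂ = a₂b₂ᵀ: S₁ = 3·E₁ − 3·E₂, S₂ = −6·E₁ + 9·E₂, S₃ = 6·E₁ + 6·E₂; reading off coefficients, c₁ = [3, -6, 6] and c₂ = [-3, 9, 6].
Hence T = [1, 1] ∘ [2, 3] ∘ [3, -6, 6] + [1, 0] ∘ [1, 1] ∘ [-3, 9, 6], so rank(T) ≤ 2.
These bounds meet, so rank(T) = 2.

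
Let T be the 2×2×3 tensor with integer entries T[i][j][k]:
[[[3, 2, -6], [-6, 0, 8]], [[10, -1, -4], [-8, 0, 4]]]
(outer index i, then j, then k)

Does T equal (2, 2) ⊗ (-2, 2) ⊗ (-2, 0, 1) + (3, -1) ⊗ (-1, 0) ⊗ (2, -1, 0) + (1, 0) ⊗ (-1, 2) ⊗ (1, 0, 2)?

Reconstruct entry (0,0,0) from the claimed factors: Σₗ aₗ[0]bₗ[0]cₗ[0] = (2)·(-2)·(-2) + (3)·(-1)·(2) + (1)·(-1)·(1) = 1, but T[0,0,0] = 3. The claim is false.

No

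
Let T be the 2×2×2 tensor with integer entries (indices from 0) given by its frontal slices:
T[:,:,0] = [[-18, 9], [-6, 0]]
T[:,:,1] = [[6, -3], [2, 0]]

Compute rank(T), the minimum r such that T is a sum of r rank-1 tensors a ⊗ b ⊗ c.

Lower bound: the mode-1 unfolding of T (rows indexed by i, columns by (j,k) = (0,0), (0,1), (1,0), (1,1)) is [[-18, 6, 9, -3], [-6, 2, 0, 0]].
There the 2×2 minor on rows i ∈ {0, 1}, columns (j,k) ∈ {(0,0), (1,0)} is det [[-18, 9], [-6, 0]] = 54 ≠ 0, so this unfolding has rank ≥ 2; CP rank is at least every unfolding rank, so rank(T) ≥ 2. (This is only a lower bound: in general the CP rank may exceed every unfolding rank, so we still need to exhibit 2 rank-1 terms summing to T.)
Upper bound — finding two terms. Every mode-3 slice of T is a multiple of one matrix: T[:,:,k] = c[k]·M with c = [3, -1] and M = [[-6, 3], [-2, 0]] (rows indexed by i, columns by j). So it suffices to write M as a sum of two rank-1 matrices.
Splitting M by its rows (i = 0, 1), M = [1, 0][-6, 3]ᵀ + [0, 1][-2, 0]ᵀ.
Hence T = [1, 0] ⊗ [-6, 3] ⊗ [3, -1] + [0, 1] ⊗ [-2, 0] ⊗ [3, -1], so rank(T) ≤ 2.
These bounds meet, so rank(T) = 2.

2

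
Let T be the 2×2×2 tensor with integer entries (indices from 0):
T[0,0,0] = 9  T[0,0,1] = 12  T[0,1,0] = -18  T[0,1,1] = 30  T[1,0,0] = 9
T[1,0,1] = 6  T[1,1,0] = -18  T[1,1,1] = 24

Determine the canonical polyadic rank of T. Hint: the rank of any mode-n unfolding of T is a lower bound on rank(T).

Lower bound: the mode-2 unfolding of T (rows indexed by j, columns by (i,k) = (0,0), (0,1), (1,0), (1,1)) is [[9, 12, 9, 6], [-18, 30, -18, 24]].
There the 2×2 minor on rows j ∈ {0, 1}, columns (i,k) ∈ {(0,0), (0,1)} is det [[9, 12], [-18, 30]] = 486 ≠ 0, so this unfolding has rank ≥ 2; CP rank is at least every unfolding rank, so rank(T) ≥ 2. (Flattening ranks never certify an upper bound on CP rank; for that we must actually write T with 2 rank-1 terms.)
Upper bound — finding two terms. Write S_k = T[:,:,k] for the frontal slices: S₀ = [[9, -18], [9, -18]], S₁ = [[12, 30], [6, 24]].
If T = a₁ ⊗ b₁ ⊗ c₁ + a₂ ⊗ b₂ ⊗ c₂ then each S_k = c₁[k]·a₁b₁ᵀ + c₂[k]·a₂b₂ᵀ. S₀ and S₁ are linearly independent, so a₁b₁ᵀ and a₂b₂ᵀ must span the same plane of matrices: they are the rank-1 matrices of the form x·S₀ + y·S₁.
det(x·S₀ + y·S₁) is −162·xy + 108·y² = (-54)·(3·x − 2·y)(y), vanishing at (x:y) = (2:3) and (1:0).
M₁ = 2·S₀ + 3·S₁ = [[54, 54], [36, 36]] = 18·(3, 2)(1, 1)ᵀ and M₂ = S₀ = [[9, -18], [9, -18]] = 9·(1, 1)(1, -2)ᵀ, so take a₁ = (3, 2), b₁ = (1, 1), a₂ = (1, 1), b₂ = (1, -2).
Each slice is an integer combination of E₁ = a₁b₁ᵀ and E₂ = a₂b₂ᵀ: S₀ = 9·E₂, S₁ = 6·E₁ − 6·E₂; reading off coefficients, c₁ = (0, 6) and c₂ = (9, -6).
Hence T = (3, 2) ⊗ (1, 1) ⊗ (0, 6) + (1, 1) ⊗ (1, -2) ⊗ (9, -6), so rank(T) ≤ 2.
These bounds meet, so rank(T) = 2.

2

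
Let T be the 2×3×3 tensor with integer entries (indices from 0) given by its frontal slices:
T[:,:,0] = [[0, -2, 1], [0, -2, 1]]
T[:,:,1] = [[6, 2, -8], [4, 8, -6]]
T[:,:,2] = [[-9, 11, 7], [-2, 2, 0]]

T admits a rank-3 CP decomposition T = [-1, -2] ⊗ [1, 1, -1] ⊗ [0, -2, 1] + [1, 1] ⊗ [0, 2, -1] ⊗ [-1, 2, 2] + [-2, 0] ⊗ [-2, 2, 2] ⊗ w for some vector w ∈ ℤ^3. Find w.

Subtract the known terms from T to get the rank-1 residual R = [-2, 0] ⊗ [-2, 2, 2] ⊗ w, so R[i,j,k] = a[i]·b[j]·w[k]. Pick indices with nonzero a[0]·b[0] = (-2)·(-2) = 4. Only the fibre through (0,0,·) is needed: R[0,0,:] = T[0,0,:] − Σₗ aₗ[0]bₗ[0]cₗ = [0, 6, -9] − (-1)·(1)·[0, -2, 1] − (1)·(0)·[-1, 2, 2] = [0, 4, -8]. Then w[k] = R[0,0,k] / 4 for each k, giving w = [0, 4, -8] / 4 = [0, 1, -2].

w = [0, 1, -2]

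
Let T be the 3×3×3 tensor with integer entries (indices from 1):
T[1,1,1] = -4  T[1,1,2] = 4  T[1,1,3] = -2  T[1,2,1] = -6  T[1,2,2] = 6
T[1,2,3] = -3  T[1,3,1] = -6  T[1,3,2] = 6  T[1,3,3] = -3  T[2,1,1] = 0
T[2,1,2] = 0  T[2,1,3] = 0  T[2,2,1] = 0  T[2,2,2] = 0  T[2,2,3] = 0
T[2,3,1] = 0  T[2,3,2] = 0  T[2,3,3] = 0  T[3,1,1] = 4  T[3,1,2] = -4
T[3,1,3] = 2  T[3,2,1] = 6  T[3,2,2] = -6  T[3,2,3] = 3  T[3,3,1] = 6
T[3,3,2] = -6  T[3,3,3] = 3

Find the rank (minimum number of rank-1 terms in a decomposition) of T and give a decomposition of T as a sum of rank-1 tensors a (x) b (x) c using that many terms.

Lower bound: T ≠ 0 (e.g. T[1,1,1] = -4), so rank(T) ≥ 1.
Upper bound: the mode-1 fibre T[:,1,1] = [-4, 0, 4] gives a = (1, 0, -1) (primitive direction); the mode-2 fibre T[1,:,1] = [-4, -6, -6] gives b = (2, 3, 3); then c[k] = T[1,1,k] / (a[1]·b[1]) = [-4, 4, -2] / 2 = (-2, 2, -1).
Expanding (1, 0, -1) (x) (2, 3, 3) (x) (-2, 2, -1) reproduces all 27 entries of T, so T = (1, 0, -1) (x) (2, 3, 3) (x) (-2, 2, -1) and rank(T) ≤ 1.
These bounds meet, so rank(T) = 1.

rank(T) = 1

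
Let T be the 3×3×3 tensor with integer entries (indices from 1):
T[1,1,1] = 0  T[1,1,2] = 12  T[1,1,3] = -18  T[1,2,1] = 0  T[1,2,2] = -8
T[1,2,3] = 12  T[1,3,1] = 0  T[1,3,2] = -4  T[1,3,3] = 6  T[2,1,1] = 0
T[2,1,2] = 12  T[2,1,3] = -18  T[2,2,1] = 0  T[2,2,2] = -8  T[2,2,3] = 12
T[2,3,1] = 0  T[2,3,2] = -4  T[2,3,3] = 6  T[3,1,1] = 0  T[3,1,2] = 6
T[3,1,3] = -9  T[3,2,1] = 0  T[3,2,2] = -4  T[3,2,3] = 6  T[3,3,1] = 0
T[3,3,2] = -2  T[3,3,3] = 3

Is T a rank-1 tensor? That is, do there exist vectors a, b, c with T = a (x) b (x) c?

Yes

If T = a (x) b (x) c then every fibre of T is a multiple of the corresponding factor, so read the factors off the fibres through the nonzero entry T[1,1,2] = 12.
The mode-1 fibre T[:,1,2] = [12, 12, 6] gives a = (2, 2, 1) (primitive direction); the mode-2 fibre T[1,:,2] = [12, -8, -4] gives b = (3, -2, -1); then c[k] = T[1,1,k] / (a[1]·b[1]) = [0, 12, -18] / 6 = (0, 2, -3).
Expanding (2, 2, 1) (x) (3, -2, -1) (x) (0, 2, -3) reproduces all 27 entries of T, so T = (2, 2, 1) (x) (3, -2, -1) (x) (0, 2, -3) and rank(T) ≤ 1.
Equivalently every frontal slice T[:,:,k] is c[k] times the rank-1 matrix (2, 2, 1) (x) (3, -2, -1). So T has rank 1 (it is nonzero).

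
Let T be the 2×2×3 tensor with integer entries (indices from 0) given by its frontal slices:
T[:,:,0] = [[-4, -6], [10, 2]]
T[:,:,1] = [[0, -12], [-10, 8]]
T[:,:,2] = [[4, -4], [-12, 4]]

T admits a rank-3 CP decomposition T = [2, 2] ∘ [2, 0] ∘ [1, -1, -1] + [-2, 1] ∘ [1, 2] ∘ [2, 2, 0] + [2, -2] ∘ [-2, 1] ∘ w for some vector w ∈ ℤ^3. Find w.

Subtract the known terms from T to get the rank-1 residual R = [2, -2] ∘ [-2, 1] ∘ w, so R[i,j,k] = a[i]·b[j]·w[k]. Pick indices with nonzero a[0]·b[0] = (2)·(-2) = -4. Only the fibre through (0,0,·) is needed: R[0,0,:] = T[0,0,:] − Σₗ aₗ[0]bₗ[0]cₗ = [-4, 0, 4] − (2)·(2)·[1, -1, -1] − (-2)·(1)·[2, 2, 0] = [-4, 8, 8]. Then w[k] = R[0,0,k] / -4 for each k, giving w = [-4, 8, 8] / -4 = [1, -2, -2].

w = [1, -2, -2]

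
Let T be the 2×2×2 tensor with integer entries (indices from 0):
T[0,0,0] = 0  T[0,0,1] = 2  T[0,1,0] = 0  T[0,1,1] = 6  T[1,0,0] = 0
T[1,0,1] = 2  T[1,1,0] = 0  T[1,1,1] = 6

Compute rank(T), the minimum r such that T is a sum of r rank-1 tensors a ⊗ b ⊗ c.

1

Lower bound: T ≠ 0 (e.g. T[0,0,1] = 2), so rank(T) ≥ 1.
Upper bound: if T = a ⊗ b ⊗ c then every fibre of T is a multiple of the corresponding factor, so read the factors off the fibres through the nonzero entry T[0,0,1] = 2.
The mode-1 fibre T[:,0,1] = [2, 2] gives a = [1, 1] (primitive direction); the mode-2 fibre T[0,:,1] = [2, 6] gives b = [1, 3]; then c[k] = T[0,0,k] / (a[0]·b[0]) = [0, 2] / 1 = [0, 2].
Expanding [1, 1] ⊗ [1, 3] ⊗ [0, 2] reproduces all 8 entries of T, so T = [1, 1] ⊗ [1, 3] ⊗ [0, 2] and rank(T) ≤ 1.
These bounds meet, so rank(T) = 1.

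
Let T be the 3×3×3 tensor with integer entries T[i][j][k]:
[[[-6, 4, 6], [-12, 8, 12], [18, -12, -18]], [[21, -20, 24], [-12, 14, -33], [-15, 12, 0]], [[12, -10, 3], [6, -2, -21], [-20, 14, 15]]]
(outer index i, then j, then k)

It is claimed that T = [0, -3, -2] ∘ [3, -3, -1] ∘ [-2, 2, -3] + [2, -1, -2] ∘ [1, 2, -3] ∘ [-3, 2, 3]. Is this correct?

No

Reconstruct entry (2,0,0) from the claimed factors: Σₗ aₗ[2]bₗ[0]cₗ[0] = (-2)·(3)·(-2) + (-2)·(1)·(-3) = 18, but T[2,0,0] = 12. The claim is false.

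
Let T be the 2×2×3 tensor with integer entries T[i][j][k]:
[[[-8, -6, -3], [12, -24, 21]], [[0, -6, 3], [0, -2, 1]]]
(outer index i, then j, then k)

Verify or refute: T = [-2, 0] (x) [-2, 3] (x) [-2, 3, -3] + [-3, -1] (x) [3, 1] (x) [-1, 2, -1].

Reconstruct entry (0,0,0) from the claimed factors: Σₗ aₗ[0]bₗ[0]cₗ[0] = (-2)·(-2)·(-2) + (-3)·(3)·(-1) = 1, but T[0,0,0] = -8. The claim is false.

No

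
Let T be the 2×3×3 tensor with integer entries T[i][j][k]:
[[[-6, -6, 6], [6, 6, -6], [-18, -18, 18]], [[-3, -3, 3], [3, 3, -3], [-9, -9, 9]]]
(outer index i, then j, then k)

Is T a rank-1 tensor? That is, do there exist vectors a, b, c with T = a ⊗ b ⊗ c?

If T = a ⊗ b ⊗ c then every fibre of T is a multiple of the corresponding factor, so read the factors off the fibres through the nonzero entry T[0,0,0] = -6.
The mode-1 fibre T[:,0,0] = [-6, -3] gives a = [2, 1] (primitive direction); the mode-2 fibre T[0,:,0] = [-6, 6, -18] gives b = [1, -1, 3]; then c[k] = T[0,0,k] / (a[0]·b[0]) = [-6, -6, 6] / 2 = [-3, -3, 3].
Expanding [2, 1] ⊗ [1, -1, 3] ⊗ [-3, -3, 3] reproduces all 18 entries of T, so T = [2, 1] ⊗ [1, -1, 3] ⊗ [-3, -3, 3] and rank(T) ≤ 1.
Equivalently every frontal slice T[:,:,k] is c[k] times the rank-1 matrix [2, 1] ⊗ [1, -1, 3]. So T has rank 1 (it is nonzero).

Yes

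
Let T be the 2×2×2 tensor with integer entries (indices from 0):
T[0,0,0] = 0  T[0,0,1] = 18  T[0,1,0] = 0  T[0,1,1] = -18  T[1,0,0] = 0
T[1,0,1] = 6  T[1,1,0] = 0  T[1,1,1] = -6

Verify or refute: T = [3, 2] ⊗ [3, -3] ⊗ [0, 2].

Reconstruct entry (1,0,1) from the claimed factors: Σₗ aₗ[1]bₗ[0]cₗ[1] = (2)·(3)·(2) = 12, but T[1,0,1] = 6. The claim is false.

No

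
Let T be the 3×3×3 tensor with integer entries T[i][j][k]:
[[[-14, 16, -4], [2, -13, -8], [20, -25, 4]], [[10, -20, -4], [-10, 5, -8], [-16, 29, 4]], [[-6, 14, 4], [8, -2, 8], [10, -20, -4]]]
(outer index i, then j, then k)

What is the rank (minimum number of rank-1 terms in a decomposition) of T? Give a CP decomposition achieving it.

rank(T) = 2

Lower bound: the mode-3 unfolding of T (rows indexed by k, columns by (i,j) = (0,0), (0,1), (0,2), (1,0), (1,1), (1,2), (2,0), (2,1), (2,2)) is [[-14, 2, 20, 10, -10, -16, -6, 8, 10], [16, -13, -25, -20, 5, 29, 14, -2, -20], [-4, -8, 4, -4, -8, 4, 4, 8, -4]].
There the 2×2 minor on rows k ∈ {0, 1}, columns (i,j) ∈ {(0,0), (0,1)} is det [[-14, 2], [16, -13]] = 150 ≠ 0, so this unfolding has rank ≥ 2; CP rank is at least every unfolding rank, so rank(T) ≥ 2. (Flattening ranks never certify an upper bound on CP rank; for that we must actually write T with 2 rank-1 terms.)
Upper bound — finding two terms. Write S_k = T[:,:,k] for the frontal slices: S₀ = [[-14, 2, 20], [10, -10, -16], [-6, 8, 10]], S₁ = [[16, -13, -25], [-20, 5, 29], [14, -2, -20]], S₂ = [[-4, -8, 4], [-4, -8, 4], [4, 8, -4]].
If T = a₁ (x) b₁ (x) c₁ + a₂ (x) b₂ (x) c₂ then each S_k = c₁[k]·a₁b₁ᵀ + c₂[k]·a₂b₂ᵀ. S₀ and S₁ are linearly independent, so a₁b₁ᵀ and a₂b₂ᵀ must span the same plane of matrices: they are the rank-1 matrices of the form x·S₀ + y·S₁.
The 2×2 minor of x·S₀ + y·S₁ on rows {0,1}, columns {0,1} is 120·x² − 60·xy − 180·y² = 60·(2·x − 3·y)(x + y), vanishing at (x:y) = (3:2) and (1:-1).
M₁ = 3·S₀ + 2·S₁ = [[-10, -20, 10], [-10, -20, 10], [10, 20, -10]] = (-10)·[1, 1, -1][1, 2, -1]ᵀ and M₂ = S₀ − S₁ = [[-30, 15, 45], [30, -15, -45], [-20, 10, 30]] = (-5)·[3, -3, 2][2, -1, -3]ᵀ, so take a₁ = [1, 1, -1], b₁ = [1, 2, -1], a₂ = [3, -3, 2], b₂ = [2, -1, -3].
Each slice is an integer combination of E₁ = a₁b₁ᵀ and E₂ = a₂b₂ᵀ: S₀ = −2·E₁ − 2·E₂, S₁ = −2·E₁ + 3·E₂, S₂ = −4·E₁; reading off coefficients, c₁ = [-2, -2, -4] and c₂ = [-2, 3, 0].
Hence T = [1, 1, -1] (x) [1, 2, -1] (x) [-2, -2, -4] + [3, -3, 2] (x) [2, -1, -3] (x) [-2, 3, 0], so rank(T) ≤ 2.
These bounds meet, so rank(T) = 2.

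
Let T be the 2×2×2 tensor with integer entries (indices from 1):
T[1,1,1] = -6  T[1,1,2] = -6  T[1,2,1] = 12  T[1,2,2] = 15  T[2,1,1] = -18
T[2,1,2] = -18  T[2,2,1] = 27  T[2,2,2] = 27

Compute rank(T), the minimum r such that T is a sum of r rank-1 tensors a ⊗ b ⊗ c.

2

Lower bound: the mode-2 unfolding of T (rows indexed by j, columns by (i,k) = (1,1), (1,2), (2,1), (2,2)) is [[-6, -6, -18, -18], [12, 15, 27, 27]].
There the 2×2 minor on rows j ∈ {1, 2}, columns (i,k) ∈ {(1,1), (1,2)} is det [[-6, -6], [12, 15]] = -18 ≠ 0, so this unfolding has rank ≥ 2; CP rank is at least every unfolding rank, so rank(T) ≥ 2. (Flattening ranks never certify an upper bound on CP rank; for that we must actually write T with 2 rank-1 terms.)
Upper bound — finding two terms. Write S_k = T[:,:,k] for the frontal slices: S₁ = [[-6, 12], [-18, 27]], S₂ = [[-6, 15], [-18, 27]].
If T = a₁ ⊗ b₁ ⊗ c₁ + a₂ ⊗ b₂ ⊗ c₂ then each S_k = c₁[k]·a₁b₁ᵀ + c₂[k]·a₂b₂ᵀ. S₁ and S₂ are linearly independent, so a₁b₁ᵀ and a₂b₂ᵀ must span the same plane of matrices: they are the rank-1 matrices of the form x·S₁ + y·S₂.
det(x·S₁ + y·S₂) is 54·x² + 162·xy + 108·y² = 54·(x + 2·y)(x + y), vanishing at (x:y) = (2:-1) and (1:-1).
M₁ = 2·S₁ − S₂ = [[-6, 9], [-18, 27]] = (-3)·(1, 3)(2, -3)ᵀ and M₂ = S₁ − S₂ = [[0, -3], [0, 0]] = (-3)·(1, 0)(0, 1)ᵀ, so take a₁ = (1, 3), b₁ = (2, -3), a₂ = (1, 0), b₂ = (0, 1).
Each slice is an integer combination of E₁ = a₁b₁ᵀ and E₂ = a₂b₂ᵀ: S₁ = −3·E₁ + 3·E₂, S₂ = −3·E₁ + 6·E₂; reading off coefficients, c₁ = (-3, -3) and c₂ = (3, 6).
Hence T = (1, 3) ⊗ (2, -3) ⊗ (-3, -3) + (1, 0) ⊗ (0, 1) ⊗ (3, 6), so rank(T) ≤ 2.
These bounds meet, so rank(T) = 2.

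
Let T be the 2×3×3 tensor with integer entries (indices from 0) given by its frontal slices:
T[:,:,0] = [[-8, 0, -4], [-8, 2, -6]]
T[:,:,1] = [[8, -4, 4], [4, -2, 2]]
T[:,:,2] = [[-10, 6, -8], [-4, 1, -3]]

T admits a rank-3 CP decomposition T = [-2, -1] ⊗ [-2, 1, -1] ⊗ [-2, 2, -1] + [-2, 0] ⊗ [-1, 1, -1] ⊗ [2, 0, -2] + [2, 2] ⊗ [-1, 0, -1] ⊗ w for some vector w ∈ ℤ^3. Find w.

w = [2, 0, 1]

Subtract the known terms from T to get the rank-1 residual R = [2, 2] ⊗ [-1, 0, -1] ⊗ w, so R[i,j,k] = a[i]·b[j]·w[k]. Pick indices with nonzero a[0]·b[0] = (2)·(-1) = -2. Only the fibre through (0,0,·) is needed: R[0,0,:] = T[0,0,:] − Σₗ aₗ[0]bₗ[0]cₗ = [-8, 8, -10] − (-2)·(-2)·[-2, 2, -1] − (-2)·(-1)·[2, 0, -2] = [-4, 0, -2]. Then w[k] = R[0,0,k] / -2 for each k, giving w = [-4, 0, -2] / -2 = [2, 0, 1].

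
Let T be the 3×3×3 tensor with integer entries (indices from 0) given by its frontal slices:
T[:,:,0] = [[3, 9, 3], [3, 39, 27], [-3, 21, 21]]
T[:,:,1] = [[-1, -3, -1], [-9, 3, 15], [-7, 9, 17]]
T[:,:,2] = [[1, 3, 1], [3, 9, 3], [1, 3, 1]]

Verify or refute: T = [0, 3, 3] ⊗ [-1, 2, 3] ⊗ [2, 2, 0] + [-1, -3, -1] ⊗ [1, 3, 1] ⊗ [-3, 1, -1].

Reconstruct entrywise from the claimed factors. For example, T[2,2,1] = 17 and Σₗ aₗ[2]bₗ[2]cₗ[1] = (3)·(3)·(2) + (-1)·(1)·(1) = 17; checking all 27 entries, every one matches. The claim holds.

Yes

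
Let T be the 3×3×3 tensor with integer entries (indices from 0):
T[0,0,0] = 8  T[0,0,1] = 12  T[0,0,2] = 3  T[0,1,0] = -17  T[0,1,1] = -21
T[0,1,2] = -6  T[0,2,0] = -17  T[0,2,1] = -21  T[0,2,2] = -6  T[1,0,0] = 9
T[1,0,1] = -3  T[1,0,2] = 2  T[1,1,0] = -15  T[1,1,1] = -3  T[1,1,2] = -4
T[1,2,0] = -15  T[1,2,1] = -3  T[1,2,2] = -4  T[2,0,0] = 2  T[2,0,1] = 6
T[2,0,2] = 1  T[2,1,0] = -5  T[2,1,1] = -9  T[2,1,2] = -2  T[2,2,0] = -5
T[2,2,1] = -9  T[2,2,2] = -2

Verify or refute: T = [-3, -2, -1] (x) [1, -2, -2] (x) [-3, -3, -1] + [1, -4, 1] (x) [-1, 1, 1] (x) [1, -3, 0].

Reconstruct entry (1,0,0) from the claimed factors: Σₗ aₗ[1]bₗ[0]cₗ[0] = (-2)·(1)·(-3) + (-4)·(-1)·(1) = 10, but T[1,0,0] = 9. The claim is false.

No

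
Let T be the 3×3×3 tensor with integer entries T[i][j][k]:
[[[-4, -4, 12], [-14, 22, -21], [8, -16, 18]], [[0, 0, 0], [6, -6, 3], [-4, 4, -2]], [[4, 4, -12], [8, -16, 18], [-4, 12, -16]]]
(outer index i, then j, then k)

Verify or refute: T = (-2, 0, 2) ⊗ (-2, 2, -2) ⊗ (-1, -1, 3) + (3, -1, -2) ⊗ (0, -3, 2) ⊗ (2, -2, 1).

Reconstruct entrywise from the claimed factors. For example, T[1,0,1] = 0 and Σₗ aₗ[1]bₗ[0]cₗ[1] = (0)·(-2)·(-1) + (-1)·(0)·(-2) = 0; checking all 27 entries, every one matches. The claim holds.

Yes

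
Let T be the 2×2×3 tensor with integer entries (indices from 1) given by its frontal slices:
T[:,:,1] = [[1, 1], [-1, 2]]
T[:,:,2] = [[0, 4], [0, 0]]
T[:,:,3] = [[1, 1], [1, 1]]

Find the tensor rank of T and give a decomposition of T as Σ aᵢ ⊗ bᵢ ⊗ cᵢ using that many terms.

Lower bound: the mode-3 unfolding of T (rows indexed by k, columns by (i,j) = (1,1), (1,2), (2,1), (2,2)) is [[1, 1, -1, 2], [0, 4, 0, 0], [1, 1, 1, 1]].
There the 3×3 minor on rows k ∈ {1, 2, 3}, columns (i,j) ∈ {(1,1), (1,2), (2,1)} is det [[1, 1, -1], [0, 4, 0], [1, 1, 1]] = 8 ≠ 0, so this unfolding has rank ≥ 3; CP rank is at least every unfolding rank, so rank(T) ≥ 3. (This is only a lower bound: in general the CP rank may exceed every unfolding rank, so we still need to exhibit 3 rank-1 terms summing to T.)
Upper bound: T is a sum of 3 rank-1 terms, T = (0, 1) ⊗ (2, -1) ⊗ (-1, 0, 0) + (1, 0) ⊗ (0, 1) ⊗ (0, 4, 0) + (1, 1) ⊗ (1, 1) ⊗ (1, 0, 1) (one valid choice — decompositions are not unique — normalised so each a, b is primitive with positive first nonzero entry; check it by expanding all entries), so rank(T) ≤ 3.
These bounds meet, so rank(T) = 3.

rank(T) = 3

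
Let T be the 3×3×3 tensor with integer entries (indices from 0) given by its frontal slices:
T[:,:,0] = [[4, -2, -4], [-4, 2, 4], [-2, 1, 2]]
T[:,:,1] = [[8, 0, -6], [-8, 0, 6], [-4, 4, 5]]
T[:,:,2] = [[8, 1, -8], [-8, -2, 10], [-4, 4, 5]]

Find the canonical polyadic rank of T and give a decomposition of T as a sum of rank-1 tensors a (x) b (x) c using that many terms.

rank(T) = 3

Lower bound: in the mode-2 unfolding of T (rows indexed by j, columns by (i,k)) the 3×3 minor on rows j ∈ {0, 1, 2}, columns (i,k) ∈ {(0,0), (0,1), (0,2)} is det [[4, 8, 8], [-2, 0, 1], [-4, -6, -8]] = -40 ≠ 0, so that unfolding has rank ≥ 3 and hence rank(T) ≥ 3 (CP rank is at least every unfolding rank, though it can be larger).
Upper bound: T is a sum of 3 rank-1 terms, T = [1, -2, 0] (x) [0, 1, -2] (x) [0, 0, 1] + [2, -2, -1] (x) [2, -1, -2] (x) [1, 2, 2] + [2, -2, 1] (x) [0, 2, 1] (x) [0, 1, 1] (written with every a and b primitive with positive leading entry and the scale carried by c; CP decompositions are not unique, and this one is verified by expanding entrywise), so rank(T) ≤ 3.
These bounds meet, so rank(T) = 3.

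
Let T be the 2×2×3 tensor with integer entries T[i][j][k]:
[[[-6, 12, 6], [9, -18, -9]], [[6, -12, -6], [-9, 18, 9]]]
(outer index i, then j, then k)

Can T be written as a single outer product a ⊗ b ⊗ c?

Yes

If T = a ⊗ b ⊗ c then every fibre of T is a multiple of the corresponding factor, so read the factors off the fibres through the nonzero entry T[0,0,0] = -6.
The mode-1 fibre T[:,0,0] = [-6, 6] gives a = [1, -1] (primitive direction); the mode-2 fibre T[0,:,0] = [-6, 9] gives b = [2, -3]; then c[k] = T[0,0,k] / (a[0]·b[0]) = [-6, 12, 6] / 2 = [-3, 6, 3].
Expanding [1, -1] ⊗ [2, -3] ⊗ [-3, 6, 3] reproduces all 12 entries of T, so T = [1, -1] ⊗ [2, -3] ⊗ [-3, 6, 3] and rank(T) ≤ 1.
Equivalently every frontal slice T[:,:,k] is c[k] times the rank-1 matrix [1, -1] ⊗ [2, -3]. So T has rank 1 (it is nonzero).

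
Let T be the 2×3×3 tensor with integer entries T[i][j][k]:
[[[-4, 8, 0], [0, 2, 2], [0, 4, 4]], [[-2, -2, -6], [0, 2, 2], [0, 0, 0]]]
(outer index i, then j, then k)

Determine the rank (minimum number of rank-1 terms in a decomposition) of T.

3

Lower bound: in the mode-2 unfolding of T (rows indexed by j, columns by (i,k)) the 3×3 minor on rows j ∈ {0, 1, 2}, columns (i,k) ∈ {(0,0), (0,1), (1,1)} is det [[-4, 8, -2], [0, 2, 2], [0, 4, 0]] = 32 ≠ 0, so that unfolding has rank ≥ 3 and hence rank(T) ≥ 3 (CP rank is at least every unfolding rank, though it can be larger).
Upper bound: T is a sum of 3 rank-1 terms, T = [0, 1] ⊗ [0, 1, 1] ⊗ [0, 4, 4] + [1, -1] ⊗ [2, 1, 2] ⊗ [0, 2, 2] + [2, 1] ⊗ [1, 0, 0] ⊗ [-2, 2, -2] (one valid choice — decompositions are not unique — normalised so each a, b is primitive with positive first nonzero entry; check it by expanding all entries), so rank(T) ≤ 3.
These bounds meet, so rank(T) = 3.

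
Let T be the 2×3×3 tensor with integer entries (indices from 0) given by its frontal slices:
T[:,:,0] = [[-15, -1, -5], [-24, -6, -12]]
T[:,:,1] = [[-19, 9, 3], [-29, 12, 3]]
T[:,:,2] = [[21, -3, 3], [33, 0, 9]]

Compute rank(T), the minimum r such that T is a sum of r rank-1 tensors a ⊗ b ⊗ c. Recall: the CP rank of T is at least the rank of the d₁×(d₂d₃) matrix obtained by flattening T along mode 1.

2

Lower bound: the mode-3 unfolding of T (rows indexed by k, columns by (i,j) = (0,0), (0,1), (0,2), (1,0), (1,1), (1,2)) is [[-15, -1, -5, -24, -6, -12], [-19, 9, 3, -29, 12, 3], [21, -3, 3, 33, 0, 9]].
There the 2×2 minor on rows k ∈ {0, 1}, columns (i,j) ∈ {(0,0), (0,1)} is det [[-15, -1], [-19, 9]] = -154 ≠ 0, so this unfolding has rank ≥ 2; CP rank is at least every unfolding rank, so rank(T) ≥ 2. (This is only a lower bound: in general the CP rank may exceed every unfolding rank, so we still need to exhibit 2 rank-1 terms summing to T.)
Upper bound — finding two terms. Write S_k = T[:,:,k] for the frontal slices: S₀ = [[-15, -1, -5], [-24, -6, -12]], S₁ = [[-19, 9, 3], [-29, 12, 3]], S₂ = [[21, -3, 3], [33, 0, 9]].
If T = a₁ ⊗ b₁ ⊗ c₁ + a₂ ⊗ b₂ ⊗ c₂ then each S_k = c₁[k]·a₁b₁ᵀ + c₂[k]·a₂b₂ᵀ. S₀ and S₁ are linearly independent, so a₁b₁ᵀ and a₂b₂ᵀ must span the same plane of matrices: they are the rank-1 matrices of the form x·S₀ + y·S₁.
The 2×2 minor of x·S₀ + y·S₁ on rows {0,1}, columns {0,1} is 66·x² + 121·xy + 33·y² = 11·(2·x + 3·y)(3·x + y), vanishing at (x:y) = (3:-2) and (1:-3).
M₁ = 3·S₀ − 2·S₁ = [[-7, -21, -21], [-14, -42, -42]] = (-7)·(1, 2)(1, 3, 3)ᵀ and M₂ = S₀ − 3·S₁ = [[42, -28, -14], [63, -42, -21]] = 7·(2, 3)(3, -2, -1)ᵀ, so take a₁ = (1, 2), b₁ = (1, 3, 3), a₂ = (2, 3), b₂ = (3, -2, -1).
Each slice is an integer combination of E₁ = a₁b₁ᵀ and E₂ = a₂b₂ᵀ: S₀ = −3·E₁ − 2·E₂, S₁ = −E₁ − 3·E₂, S₂ = 3·E₁ + 3·E₂; reading off coefficients, c₁ = (-3, -1, 3) and c₂ = (-2, -3, 3).
Hence T = (1, 2) ⊗ (1, 3, 3) ⊗ (-3, -1, 3) + (2, 3) ⊗ (3, -2, -1) ⊗ (-2, -3, 3), so rank(T) ≤ 2.
These bounds meet, so rank(T) = 2.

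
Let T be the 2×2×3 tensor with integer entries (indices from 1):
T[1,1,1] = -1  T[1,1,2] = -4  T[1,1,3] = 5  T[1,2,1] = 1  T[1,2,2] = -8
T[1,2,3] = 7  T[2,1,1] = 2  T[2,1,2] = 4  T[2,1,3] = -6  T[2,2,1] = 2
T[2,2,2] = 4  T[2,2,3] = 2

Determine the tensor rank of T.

Lower bound: in the mode-3 unfolding of T (rows indexed by k, columns by (i,j)) the 3×3 minor on rows k ∈ {1, 2, 3}, columns (i,j) ∈ {(1,1), (1,2), (2,2)} is det [[-1, 1, 2], [-4, -8, 4], [5, 7, 2]] = 96 ≠ 0, so that unfolding has rank ≥ 3 and hence rank(T) ≥ 3 (CP rank is at least every unfolding rank, though it can be larger).
Upper bound: T is a sum of 3 rank-1 terms, T = [0, 1] ⊗ [0, 1] ⊗ [4, -4, 8] + [1, -2] ⊗ [1, -1] ⊗ [-1, 0, 1] + [1, -1] ⊗ [1, 2] ⊗ [0, -4, 4] (written with every a and b primitive with positive leading entry and the scale carried by c; CP decompositions are not unique, and this one is verified by expanding entrywise), so rank(T) ≤ 3.
These bounds meet, so rank(T) = 3.

3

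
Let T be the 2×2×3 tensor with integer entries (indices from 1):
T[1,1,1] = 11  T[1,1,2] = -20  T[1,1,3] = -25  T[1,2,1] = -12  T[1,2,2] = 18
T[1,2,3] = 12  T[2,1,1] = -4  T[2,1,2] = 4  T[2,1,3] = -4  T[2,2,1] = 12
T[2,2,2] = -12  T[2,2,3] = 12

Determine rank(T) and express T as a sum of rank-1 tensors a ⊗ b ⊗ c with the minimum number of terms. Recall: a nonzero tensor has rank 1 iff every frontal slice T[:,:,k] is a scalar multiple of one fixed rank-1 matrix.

rank(T) = 2

Lower bound: in the mode-2 unfolding of T (rows indexed by j, columns by (i,k)) the 2×2 minor on rows j ∈ {1, 2}, columns (i,k) ∈ {(1,1), (1,2)} is det [[11, -20], [-12, 18]] = -42 ≠ 0, so that unfolding has rank ≥ 2 and hence rank(T) ≥ 2 (CP rank is at least every unfolding rank, though it can be larger).
Upper bound: with S_k = T[:,:,k], the two rank-1 terms a₁b₁ᵀ, a₂b₂ᵀ are the rank-1 members of the pencil x·S₁ + y·S₂.
det(x·S₁ + y·S₂) is 84·x² − 252·xy + 168·y² = 84·(x − 2·y)(x − y), vanishing at (x:y) = (2:1) and (1:1).
M₁ = 2·S₁ + S₂ = [[2, -6], [-4, 12]] = 2·[1, -2][1, -3]ᵀ and M₂ = S₁ + S₂ = [[-9, 6], [0, 0]] = (-3)·[1, 0][3, -2]ᵀ, so take a₁ = [1, -2], b₁ = [1, -3], a₂ = [1, 0], b₂ = [3, -2].
Each slice is an integer combination of E₁ = a₁b₁ᵀ and E₂ = a₂b₂ᵀ: S₁ = 2·E₁ + 3·E₂, S₂ = −2·E₁ − 6·E₂, S₃ = 2·E₁ − 9·E₂; reading off coefficients, c₁ = [2, -2, 2] and c₂ = [3, -6, -9].
Hence T = [1, -2] ⊗ [1, -3] ⊗ [2, -2, 2] + [1, 0] ⊗ [3, -2] ⊗ [3, -6, -9], so rank(T) ≤ 2.
These bounds meet, so rank(T) = 2.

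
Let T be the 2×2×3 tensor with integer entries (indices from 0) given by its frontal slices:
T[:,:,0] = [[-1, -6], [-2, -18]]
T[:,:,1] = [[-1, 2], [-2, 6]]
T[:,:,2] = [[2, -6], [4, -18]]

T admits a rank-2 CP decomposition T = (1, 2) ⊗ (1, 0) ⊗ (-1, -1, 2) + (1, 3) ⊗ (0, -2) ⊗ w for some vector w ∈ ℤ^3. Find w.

Subtract the known terms from T to get the rank-1 residual R = (1, 3) ⊗ (0, -2) ⊗ w, so R[i,j,k] = a[i]·b[j]·w[k]. Pick indices with nonzero a[0]·b[1] = (1)·(-2) = -2. Only the fibre through (0,1,·) is needed: R[0,1,:] = T[0,1,:] − Σₗ aₗ[0]bₗ[1]cₗ = [-6, 2, -6] − (1)·(0)·(-1, -1, 2) = [-6, 2, -6]. Then w[k] = R[0,1,k] / -2 for each k, giving w = [-6, 2, -6] / -2 = (3, -1, 3).

w = (3, -1, 3)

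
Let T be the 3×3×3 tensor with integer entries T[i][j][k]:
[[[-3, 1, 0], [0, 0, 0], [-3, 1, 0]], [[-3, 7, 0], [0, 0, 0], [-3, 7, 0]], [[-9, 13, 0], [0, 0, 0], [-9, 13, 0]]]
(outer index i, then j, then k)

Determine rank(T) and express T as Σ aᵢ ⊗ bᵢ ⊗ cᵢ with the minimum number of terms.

rank(T) = 2

Lower bound: in the mode-3 unfolding of T (rows indexed by k, columns by (i,j)) the 2×2 minor on rows k ∈ {0, 1}, columns (i,j) ∈ {(0,0), (1,0)} is det [[-3, -3], [1, 7]] = -18 ≠ 0, so that unfolding has rank ≥ 2 and hence rank(T) ≥ 2 (CP rank is at least every unfolding rank, though it can be larger).
Upper bound: T[:,j,:] = b[j]·M for every slice, with b = [1, 0, 1] and M = [[-3, 1, 0], [-3, 7, 0], [-9, 13, 0]] (rows i, columns k).
Column 2 of M is zero, so splitting by the other two columns, M = [-3, -3, -9][1, 0, 0]ᵀ + [1, 7, 13][0, 1, 0]ᵀ.
Hence T = [-3, -3, -9] ⊗ [1, 0, 1] ⊗ [1, 0, 0] + [1, 7, 13] ⊗ [1, 0, 1] ⊗ [0, 1, 0], so rank(T) ≤ 2.
These bounds meet, so rank(T) = 2.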